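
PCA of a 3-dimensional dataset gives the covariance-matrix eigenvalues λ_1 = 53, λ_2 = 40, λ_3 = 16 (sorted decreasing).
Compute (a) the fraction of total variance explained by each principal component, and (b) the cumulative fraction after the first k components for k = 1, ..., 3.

Step 1 — total variance = trace(Sigma) = Σ λ_i = 53 + 40 + 16 = 109.

Step 2 — fraction explained by component i = λ_i / Σ λ:
  PC1: 53/109 = 0.4862
  PC2: 40/109 = 0.367
  PC3: 16/109 = 0.1468

Step 3 — cumulative fraction after k components = (λ_1 + ... + λ_k) / Σ λ:
  k = 1: 53/109 = 0.4862
  k = 2: (53 + 40)/109 = 93/109 = 0.8532
  k = 3: (53 + 40 + 16)/109 = 109/109 = 1

Summary (fraction, with percent):

explained: PC1 0.4862 (48.62%), PC2 0.367 (36.7%), PC3 0.1468 (14.68%);  cumulative: 0.4862, 0.8532, 1


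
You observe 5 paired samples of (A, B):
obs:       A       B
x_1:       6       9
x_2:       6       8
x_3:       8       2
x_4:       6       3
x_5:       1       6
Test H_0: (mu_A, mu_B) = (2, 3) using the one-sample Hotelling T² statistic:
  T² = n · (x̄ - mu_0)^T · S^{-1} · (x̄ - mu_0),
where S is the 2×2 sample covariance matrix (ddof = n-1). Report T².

Step 1 — sample mean vector:
  mean(A) = (6 + 6 + 8 + 6 + 1) / 5 = 27/5 = 5.4
  mean(B) = (9 + 8 + 2 + 3 + 6) / 5 = 28/5 = 5.6
  x̄ = (5.4, 5.6),  deviation x̄ - mu_0 = (5.4, 5.6) - (2, 3) = (3.4, 2.6).

Step 2 — sample covariance matrix, S[i,j] = (1/(n-1)) · Σ_k (x_{k,i} - mean_i) · (x_{k,j} - mean_j), divisor n-1 = 4:
  S[A,A] = ((0.6)·(0.6) + (0.6)·(0.6) + (2.6)·(2.6) + (0.6)·(0.6) + (-4.4)·(-4.4)) / 4 = 27.2/4 = 6.8
  S[A,B] = ((0.6)·(3.4) + (0.6)·(2.4) + (2.6)·(-3.6) + (0.6)·(-2.6) + (-4.4)·(0.4)) / 4 = -9.2/4 = -2.3
  S[B,B] = ((3.4)·(3.4) + (2.4)·(2.4) + (-3.6)·(-3.6) + (-2.6)·(-2.6) + (0.4)·(0.4)) / 4 = 37.2/4 = 9.3
  S = [[6.8, -2.3],
 [-2.3, 9.3]].

Step 3 — invert S. det(S) = 6.8·9.3 - (-2.3)² = 57.95.
  S^{-1} = (1/det) · [[d, -b], [-b, a]] = [[0.1605, 0.0397],
 [0.0397, 0.1173]].

Step 4 — quadratic form (x̄ - mu_0)^T · S^{-1} · (x̄ - mu_0):
  S^{-1} · (x̄ - mu_0) = (0.6488, 0.44),
  (x̄ - mu_0)^T · [...] = (3.4)·(0.6488) + (2.6)·(0.44) = 3.3501.

Step 5 — scale by n: T² = 5 · 3.3501 = 16.7506.

T² ≈ 16.7506


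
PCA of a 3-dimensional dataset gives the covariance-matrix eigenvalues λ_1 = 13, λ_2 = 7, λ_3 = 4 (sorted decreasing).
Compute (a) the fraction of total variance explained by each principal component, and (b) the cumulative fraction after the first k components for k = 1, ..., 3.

Step 1 — total variance = trace(Sigma) = Σ λ_i = 13 + 7 + 4 = 24.

Step 2 — fraction explained by component i = λ_i / Σ λ:
  PC1: 13/24 = 0.5417
  PC2: 7/24 = 0.2917
  PC3: 4/24 = 0.1667

Step 3 — cumulative fraction after k components = (λ_1 + ... + λ_k) / Σ λ:
  k = 1: 13/24 = 0.5417
  k = 2: (13 + 7)/24 = 20/24 = 0.8333
  k = 3: (13 + 7 + 4)/24 = 24/24 = 1

Summary (fraction, with percent):

explained: PC1 0.5417 (54.17%), PC2 0.2917 (29.17%), PC3 0.1667 (16.67%);  cumulative: 0.5417, 0.8333, 1


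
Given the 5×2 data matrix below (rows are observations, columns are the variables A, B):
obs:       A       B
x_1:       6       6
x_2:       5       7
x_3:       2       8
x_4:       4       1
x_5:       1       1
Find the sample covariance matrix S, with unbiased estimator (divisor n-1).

Step 1 — column means:
  mean(A) = (6 + 5 + 2 + 4 + 1) / 5 = 18/5 = 3.6
  mean(B) = (6 + 7 + 8 + 1 + 1) / 5 = 23/5 = 4.6

Step 2 — sample covariance S[i,j] = (1/(n-1)) · Σ_k (x_{k,i} - mean_i) · (x_{k,j} - mean_j), with n-1 = 4.
  S[A,A] = ((2.4)·(2.4) + (1.4)·(1.4) + (-1.6)·(-1.6) + (0.4)·(0.4) + (-2.6)·(-2.6)) / 4 = 17.2/4 = 4.3
  S[A,B] = ((2.4)·(1.4) + (1.4)·(2.4) + (-1.6)·(3.4) + (0.4)·(-3.6) + (-2.6)·(-3.6)) / 4 = 9.2/4 = 2.3
  S[B,B] = ((1.4)·(1.4) + (2.4)·(2.4) + (3.4)·(3.4) + (-3.6)·(-3.6) + (-3.6)·(-3.6)) / 4 = 45.2/4 = 11.3

S is symmetric (S[j,i] = S[i,j]). Assembling:

S = [[4.3, 2.3],
 [2.3, 11.3]]


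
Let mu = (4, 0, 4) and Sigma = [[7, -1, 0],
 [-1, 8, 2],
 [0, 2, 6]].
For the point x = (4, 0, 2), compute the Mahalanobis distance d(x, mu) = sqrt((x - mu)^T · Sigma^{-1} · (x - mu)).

Step 1 — centre the observation: (x - mu) = (0, 0, -2).

Step 2 — invert Sigma (cofactor / det for 3×3, or solve directly):
  Sigma^{-1} = [[0.1457, 0.0199, -0.0066],
 [0.0199, 0.1391, -0.0464],
 [-0.0066, -0.0464, 0.1821]].

Step 3 — form the quadratic (x - mu)^T · Sigma^{-1} · (x - mu):
  Sigma^{-1} · (x - mu) = (0.0132, 0.0927, -0.3642).
  (x - mu)^T · [Sigma^{-1} · (x - mu)] = (0)·(0.0132) + (0)·(0.0927) + (-2)·(-0.3642) = 0.7285.

Step 4 — take square root: d = √(0.7285) ≈ 0.8535.

d(x, mu) = √(0.7285) ≈ 0.8535


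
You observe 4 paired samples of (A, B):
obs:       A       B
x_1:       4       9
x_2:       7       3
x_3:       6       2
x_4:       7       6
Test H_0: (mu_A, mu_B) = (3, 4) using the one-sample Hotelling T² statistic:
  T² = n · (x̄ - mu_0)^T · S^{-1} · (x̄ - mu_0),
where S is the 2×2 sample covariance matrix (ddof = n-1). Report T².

Step 1 — sample mean vector:
  mean(A) = (4 + 7 + 6 + 7) / 4 = 24/4 = 6
  mean(B) = (9 + 3 + 2 + 6) / 4 = 20/4 = 5
  x̄ = (6, 5),  deviation x̄ - mu_0 = (6, 5) - (3, 4) = (3, 1).

Step 2 — sample covariance matrix, S[i,j] = (1/(n-1)) · Σ_k (x_{k,i} - mean_i) · (x_{k,j} - mean_j), divisor n-1 = 3:
  S[A,A] = ((-2)·(-2) + (1)·(1) + (0)·(0) + (1)·(1)) / 3 = 6/3 = 2
  S[A,B] = ((-2)·(4) + (1)·(-2) + (0)·(-3) + (1)·(1)) / 3 = -9/3 = -3
  S[B,B] = ((4)·(4) + (-2)·(-2) + (-3)·(-3) + (1)·(1)) / 3 = 30/3 = 10
  S = [[2, -3],
 [-3, 10]].

Step 3 — invert S. det(S) = 2·10 - (-3)² = 11.
  S^{-1} = (1/det) · [[d, -b], [-b, a]] = [[0.9091, 0.2727],
 [0.2727, 0.1818]].

Step 4 — quadratic form (x̄ - mu_0)^T · S^{-1} · (x̄ - mu_0):
  S^{-1} · (x̄ - mu_0) = (3, 1),
  (x̄ - mu_0)^T · [...] = (3)·(3) + (1)·(1) = 10.

Step 5 — scale by n: T² = 4 · 10 = 40.

T² ≈ 40


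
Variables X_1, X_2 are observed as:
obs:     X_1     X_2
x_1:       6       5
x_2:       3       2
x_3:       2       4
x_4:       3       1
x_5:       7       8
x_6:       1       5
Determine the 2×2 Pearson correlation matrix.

Step 1 — column means:
  mean(X_1) = (6 + 3 + 2 + 3 + 7 + 1) / 6 = 22/6 = 3.6667
  mean(X_2) = (5 + 2 + 4 + 1 + 8 + 5) / 6 = 25/6 = 4.1667

Step 2 — sample variances and covariances s[i,j] = (1/(n-1)) · Σ_k (x_{k,i} - mean_i) · (x_{k,j} - mean_j), with n-1 = 5:
  s[X_1,X_1] = ((2.3333)·(2.3333) + (-0.6667)·(-0.6667) + (-1.6667)·(-1.6667) + (-0.6667)·(-0.6667) + (3.3333)·(3.3333) + (-2.6667)·(-2.6667)) / 5 = 27.3333/5 = 5.4667
  s[X_1,X_2] = ((2.3333)·(0.8333) + (-0.6667)·(-2.1667) + (-1.6667)·(-0.1667) + (-0.6667)·(-3.1667) + (3.3333)·(3.8333) + (-2.6667)·(0.8333)) / 5 = 16.3333/5 = 3.2667
  s[X_2,X_2] = ((0.8333)·(0.8333) + (-2.1667)·(-2.1667) + (-0.1667)·(-0.1667) + (-3.1667)·(-3.1667) + (3.8333)·(3.8333) + (0.8333)·(0.8333)) / 5 = 30.8333/5 = 6.1667
  Sample standard deviations s_i = √(s[i,i]):
  s(X_1) = √(5.4667) = 2.3381
  s(X_2) = √(6.1667) = 2.4833

Step 3 — r_{ij} = s_{ij} / (s_i · s_j):
  r[X_1,X_1] = 1 (diagonal).
  r[X_1,X_2] = 3.2667 / (2.3381 · 2.4833) = 3.2667 / 5.8061 = 0.5626
  r[X_2,X_2] = 1 (diagonal).

R is symmetric with unit diagonal. Assembling:

R = [[1, 0.5626],
 [0.5626, 1]]


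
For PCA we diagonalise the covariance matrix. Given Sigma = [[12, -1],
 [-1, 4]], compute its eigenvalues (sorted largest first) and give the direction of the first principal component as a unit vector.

Step 1 — characteristic polynomial of 2×2 Sigma:
  det(Sigma - λI) = λ² - trace · λ + det = 0.
  trace = 12 + 4 = 16, det = 12·4 - (-1)² = 47.
Step 2 — discriminant:
  Δ = trace² - 4·det = 256 - 188 = 68.
Step 3 — eigenvalues:
  λ = (trace ± √Δ)/2 = (16 ± 8.2462)/2,
  λ_1 = 12.1231,  λ_2 = 3.8769.

Step 4 — unit eigenvector for λ_1: solve (Sigma - λ_1 I)v = 0. First row:
  (12 - 12.1231)·v_x + (-1)·v_y = 0, i.e. (-0.1231)·v_x + (-1)·v_y = 0,
  so v ∝ (b, λ_1 - a) = (-1, 0.1231); multiply by -1 so the first entry is positive: u = (1, -0.1231).
  ||u|| = √((1)² + (-0.1231)²) = √(1.0152) ≈ 1.0075,
  v_1 = u/||u|| ≈ (0.9925, -0.1222) (||v_1|| = 1).

λ_1 = 12.1231,  λ_2 = 3.8769;  v_1 ≈ (0.9925, -0.1222)


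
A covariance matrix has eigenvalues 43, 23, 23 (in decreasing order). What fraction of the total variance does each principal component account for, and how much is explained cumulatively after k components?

Step 1 — total variance = trace(Sigma) = Σ λ_i = 43 + 23 + 23 = 89.

Step 2 — fraction explained by component i = λ_i / Σ λ:
  PC1: 43/89 = 0.4831
  PC2: 23/89 = 0.2584
  PC3: 23/89 = 0.2584

Step 3 — cumulative fraction after k components = (λ_1 + ... + λ_k) / Σ λ:
  k = 1: 43/89 = 0.4831
  k = 2: (43 + 23)/89 = 66/89 = 0.7416
  k = 3: (43 + 23 + 23)/89 = 89/89 = 1

Summary (fraction, with percent):

explained: PC1 0.4831 (48.31%), PC2 0.2584 (25.84%), PC3 0.2584 (25.84%);  cumulative: 0.4831, 0.7416, 1


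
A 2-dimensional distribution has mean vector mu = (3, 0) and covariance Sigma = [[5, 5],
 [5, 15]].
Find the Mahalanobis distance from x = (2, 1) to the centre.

Step 1 — centre the observation: (x - mu) = (-1, 1).

Step 2 — invert Sigma. det(Sigma) = 5·15 - (5)² = 50.
  Sigma^{-1} = (1/det) · [[d, -b], [-b, a]] = [[0.3, -0.1],
 [-0.1, 0.1]].

Step 3 — form the quadratic (x - mu)^T · Sigma^{-1} · (x - mu):
  Sigma^{-1} · (x - mu) = (-0.4, 0.2).
  (x - mu)^T · [Sigma^{-1} · (x - mu)] = (-1)·(-0.4) + (1)·(0.2) = 0.6.

Step 4 — take square root: d = √(0.6) ≈ 0.7746.

d(x, mu) = √(0.6) ≈ 0.7746


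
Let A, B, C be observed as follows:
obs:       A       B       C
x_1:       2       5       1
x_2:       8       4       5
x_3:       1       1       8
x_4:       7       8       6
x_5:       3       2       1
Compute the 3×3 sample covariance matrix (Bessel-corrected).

Step 1 — column means:
  mean(A) = (2 + 8 + 1 + 7 + 3) / 5 = 21/5 = 4.2
  mean(B) = (5 + 4 + 1 + 8 + 2) / 5 = 20/5 = 4
  mean(C) = (1 + 5 + 8 + 6 + 1) / 5 = 21/5 = 4.2

Step 2 — sample covariance S[i,j] = (1/(n-1)) · Σ_k (x_{k,i} - mean_i) · (x_{k,j} - mean_j), with n-1 = 4.
  S[A,A] = ((-2.2)·(-2.2) + (3.8)·(3.8) + (-3.2)·(-3.2) + (2.8)·(2.8) + (-1.2)·(-1.2)) / 4 = 38.8/4 = 9.7
  S[A,B] = ((-2.2)·(1) + (3.8)·(0) + (-3.2)·(-3) + (2.8)·(4) + (-1.2)·(-2)) / 4 = 21/4 = 5.25
  S[A,C] = ((-2.2)·(-3.2) + (3.8)·(0.8) + (-3.2)·(3.8) + (2.8)·(1.8) + (-1.2)·(-3.2)) / 4 = 6.8/4 = 1.7
  S[B,B] = ((1)·(1) + (0)·(0) + (-3)·(-3) + (4)·(4) + (-2)·(-2)) / 4 = 30/4 = 7.5
  S[B,C] = ((1)·(-3.2) + (0)·(0.8) + (-3)·(3.8) + (4)·(1.8) + (-2)·(-3.2)) / 4 = -1/4 = -0.25
  S[C,C] = ((-3.2)·(-3.2) + (0.8)·(0.8) + (3.8)·(3.8) + (1.8)·(1.8) + (-3.2)·(-3.2)) / 4 = 38.8/4 = 9.7

S is symmetric (S[j,i] = S[i,j]). Assembling:

S = [[9.7, 5.25, 1.7],
 [5.25, 7.5, -0.25],
 [1.7, -0.25, 9.7]]


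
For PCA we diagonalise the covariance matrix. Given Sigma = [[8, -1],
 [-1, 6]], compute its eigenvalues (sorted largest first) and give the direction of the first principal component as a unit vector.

Step 1 — characteristic polynomial of 2×2 Sigma:
  det(Sigma - λI) = λ² - trace · λ + det = 0.
  trace = 8 + 6 = 14, det = 8·6 - (-1)² = 47.
Step 2 — discriminant:
  Δ = trace² - 4·det = 196 - 188 = 8.
Step 3 — eigenvalues:
  λ = (trace ± √Δ)/2 = (14 ± 2.8284)/2,
  λ_1 = 8.4142,  λ_2 = 5.5858.

Step 4 — unit eigenvector for λ_1: solve (Sigma - λ_1 I)v = 0. First row:
  (8 - 8.4142)·v_x + (-1)·v_y = 0, i.e. (-0.4142)·v_x + (-1)·v_y = 0,
  so v ∝ (b, λ_1 - a) = (-1, 0.4142); multiply by -1 so the first entry is positive: u = (1, -0.4142).
  ||u|| = √((1)² + (-0.4142)²) = √(1.1716) ≈ 1.0824,
  v_1 = u/||u|| ≈ (0.9239, -0.3827) (||v_1|| = 1).

λ_1 = 8.4142,  λ_2 = 5.5858;  v_1 ≈ (0.9239, -0.3827)


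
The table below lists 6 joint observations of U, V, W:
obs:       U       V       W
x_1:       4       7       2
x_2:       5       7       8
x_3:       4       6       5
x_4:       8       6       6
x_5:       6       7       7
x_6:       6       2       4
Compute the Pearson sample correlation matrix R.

Step 1 — column means:
  mean(U) = (4 + 5 + 4 + 8 + 6 + 6) / 6 = 33/6 = 5.5
  mean(V) = (7 + 7 + 6 + 6 + 7 + 2) / 6 = 35/6 = 5.8333
  mean(W) = (2 + 8 + 5 + 6 + 7 + 4) / 6 = 32/6 = 5.3333

Step 2 — sample variances and covariances s[i,j] = (1/(n-1)) · Σ_k (x_{k,i} - mean_i) · (x_{k,j} - mean_j), with n-1 = 5:
  s[U,U] = ((-1.5)·(-1.5) + (-0.5)·(-0.5) + (-1.5)·(-1.5) + (2.5)·(2.5) + (0.5)·(0.5) + (0.5)·(0.5)) / 5 = 11.5/5 = 2.3
  s[U,V] = ((-1.5)·(1.1667) + (-0.5)·(1.1667) + (-1.5)·(0.1667) + (2.5)·(0.1667) + (0.5)·(1.1667) + (0.5)·(-3.8333)) / 5 = -3.5/5 = -0.7
  s[U,W] = ((-1.5)·(-3.3333) + (-0.5)·(2.6667) + (-1.5)·(-0.3333) + (2.5)·(0.6667) + (0.5)·(1.6667) + (0.5)·(-1.3333)) / 5 = 6/5 = 1.2
  s[V,V] = ((1.1667)·(1.1667) + (1.1667)·(1.1667) + (0.1667)·(0.1667) + (0.1667)·(0.1667) + (1.1667)·(1.1667) + (-3.8333)·(-3.8333)) / 5 = 18.8333/5 = 3.7667
  s[V,W] = ((1.1667)·(-3.3333) + (1.1667)·(2.6667) + (0.1667)·(-0.3333) + (0.1667)·(0.6667) + (1.1667)·(1.6667) + (-3.8333)·(-1.3333)) / 5 = 6.3333/5 = 1.2667
  s[W,W] = ((-3.3333)·(-3.3333) + (2.6667)·(2.6667) + (-0.3333)·(-0.3333) + (0.6667)·(0.6667) + (1.6667)·(1.6667) + (-1.3333)·(-1.3333)) / 5 = 23.3333/5 = 4.6667
  Sample standard deviations s_i = √(s[i,i]):
  s(U) = √(2.3) = 1.5166
  s(V) = √(3.7667) = 1.9408
  s(W) = √(4.6667) = 2.1602

Step 3 — r_{ij} = s_{ij} / (s_i · s_j):
  r[U,U] = 1 (diagonal).
  r[U,V] = -0.7 / (1.5166 · 1.9408) = -0.7 / 2.9434 = -0.2378
  r[U,W] = 1.2 / (1.5166 · 2.1602) = 1.2 / 3.2762 = 0.3663
  r[V,V] = 1 (diagonal).
  r[V,W] = 1.2667 / (1.9408 · 2.1602) = 1.2667 / 4.1926 = 0.3021
  r[W,W] = 1 (diagonal).

R is symmetric with unit diagonal. Assembling:

R = [[1, -0.2378, 0.3663],
 [-0.2378, 1, 0.3021],
 [0.3663, 0.3021, 1]]


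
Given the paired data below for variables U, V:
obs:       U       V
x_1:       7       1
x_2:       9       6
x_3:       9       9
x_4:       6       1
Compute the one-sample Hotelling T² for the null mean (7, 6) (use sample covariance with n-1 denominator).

Step 1 — sample mean vector:
  mean(U) = (7 + 9 + 9 + 6) / 4 = 31/4 = 7.75
  mean(V) = (1 + 6 + 9 + 1) / 4 = 17/4 = 4.25
  x̄ = (7.75, 4.25),  deviation x̄ - mu_0 = (7.75, 4.25) - (7, 6) = (0.75, -1.75).

Step 2 — sample covariance matrix, S[i,j] = (1/(n-1)) · Σ_k (x_{k,i} - mean_i) · (x_{k,j} - mean_j), divisor n-1 = 3:
  S[U,U] = ((-0.75)·(-0.75) + (1.25)·(1.25) + (1.25)·(1.25) + (-1.75)·(-1.75)) / 3 = 6.75/3 = 2.25
  S[U,V] = ((-0.75)·(-3.25) + (1.25)·(1.75) + (1.25)·(4.75) + (-1.75)·(-3.25)) / 3 = 16.25/3 = 5.4167
  S[V,V] = ((-3.25)·(-3.25) + (1.75)·(1.75) + (4.75)·(4.75) + (-3.25)·(-3.25)) / 3 = 46.75/3 = 15.5833
  S = [[2.25, 5.4167],
 [5.4167, 15.5833]].

Step 3 — invert S. det(S) = 2.25·15.5833 - (5.4167)² = 5.7222.
  S^{-1} = (1/det) · [[d, -b], [-b, a]] = [[2.7233, -0.9466],
 [-0.9466, 0.3932]].

Step 4 — quadratic form (x̄ - mu_0)^T · S^{-1} · (x̄ - mu_0):
  S^{-1} · (x̄ - mu_0) = (3.699, -1.3981),
  (x̄ - mu_0)^T · [...] = (0.75)·(3.699) + (-1.75)·(-1.3981) = 5.2209.

Step 5 — scale by n: T² = 4 · 5.2209 = 20.8835.

T² ≈ 20.8835


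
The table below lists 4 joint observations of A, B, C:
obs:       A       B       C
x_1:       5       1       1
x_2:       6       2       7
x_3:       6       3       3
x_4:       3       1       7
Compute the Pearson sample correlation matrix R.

Step 1 — column means:
  mean(A) = (5 + 6 + 6 + 3) / 4 = 20/4 = 5
  mean(B) = (1 + 2 + 3 + 1) / 4 = 7/4 = 1.75
  mean(C) = (1 + 7 + 3 + 7) / 4 = 18/4 = 4.5

Step 2 — sample variances and covariances s[i,j] = (1/(n-1)) · Σ_k (x_{k,i} - mean_i) · (x_{k,j} - mean_j), with n-1 = 3:
  s[A,A] = ((0)·(0) + (1)·(1) + (1)·(1) + (-2)·(-2)) / 3 = 6/3 = 2
  s[A,B] = ((0)·(-0.75) + (1)·(0.25) + (1)·(1.25) + (-2)·(-0.75)) / 3 = 3/3 = 1
  s[A,C] = ((0)·(-3.5) + (1)·(2.5) + (1)·(-1.5) + (-2)·(2.5)) / 3 = -4/3 = -1.3333
  s[B,B] = ((-0.75)·(-0.75) + (0.25)·(0.25) + (1.25)·(1.25) + (-0.75)·(-0.75)) / 3 = 2.75/3 = 0.9167
  s[B,C] = ((-0.75)·(-3.5) + (0.25)·(2.5) + (1.25)·(-1.5) + (-0.75)·(2.5)) / 3 = -0.5/3 = -0.1667
  s[C,C] = ((-3.5)·(-3.5) + (2.5)·(2.5) + (-1.5)·(-1.5) + (2.5)·(2.5)) / 3 = 27/3 = 9
  Sample standard deviations s_i = √(s[i,i]):
  s(A) = √(2) = 1.4142
  s(B) = √(0.9167) = 0.9574
  s(C) = √(9) = 3

Step 3 — r_{ij} = s_{ij} / (s_i · s_j):
  r[A,A] = 1 (diagonal).
  r[A,B] = 1 / (1.4142 · 0.9574) = 1 / 1.354 = 0.7385
  r[A,C] = -1.3333 / (1.4142 · 3) = -1.3333 / 4.2426 = -0.3143
  r[B,B] = 1 (diagonal).
  r[B,C] = -0.1667 / (0.9574 · 3) = -0.1667 / 2.8723 = -0.058
  r[C,C] = 1 (diagonal).

R is symmetric with unit diagonal. Assembling:

R = [[1, 0.7385, -0.3143],
 [0.7385, 1, -0.058],
 [-0.3143, -0.058, 1]]


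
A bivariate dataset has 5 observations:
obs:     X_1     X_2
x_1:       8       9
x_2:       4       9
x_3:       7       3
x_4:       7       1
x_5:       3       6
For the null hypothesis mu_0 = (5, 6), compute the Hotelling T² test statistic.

Step 1 — sample mean vector:
  mean(X_1) = (8 + 4 + 7 + 7 + 3) / 5 = 29/5 = 5.8
  mean(X_2) = (9 + 9 + 3 + 1 + 6) / 5 = 28/5 = 5.6
  x̄ = (5.8, 5.6),  deviation x̄ - mu_0 = (5.8, 5.6) - (5, 6) = (0.8, -0.4).

Step 2 — sample covariance matrix, S[i,j] = (1/(n-1)) · Σ_k (x_{k,i} - mean_i) · (x_{k,j} - mean_j), divisor n-1 = 4:
  S[X_1,X_1] = ((2.2)·(2.2) + (-1.8)·(-1.8) + (1.2)·(1.2) + (1.2)·(1.2) + (-2.8)·(-2.8)) / 4 = 18.8/4 = 4.7
  S[X_1,X_2] = ((2.2)·(3.4) + (-1.8)·(3.4) + (1.2)·(-2.6) + (1.2)·(-4.6) + (-2.8)·(0.4)) / 4 = -8.4/4 = -2.1
  S[X_2,X_2] = ((3.4)·(3.4) + (3.4)·(3.4) + (-2.6)·(-2.6) + (-4.6)·(-4.6) + (0.4)·(0.4)) / 4 = 51.2/4 = 12.8
  S = [[4.7, -2.1],
 [-2.1, 12.8]].

Step 3 — invert S. det(S) = 4.7·12.8 - (-2.1)² = 55.75.
  S^{-1} = (1/det) · [[d, -b], [-b, a]] = [[0.2296, 0.0377],
 [0.0377, 0.0843]].

Step 4 — quadratic form (x̄ - mu_0)^T · S^{-1} · (x̄ - mu_0):
  S^{-1} · (x̄ - mu_0) = (0.1686, -0.0036),
  (x̄ - mu_0)^T · [...] = (0.8)·(0.1686) + (-0.4)·(-0.0036) = 0.1363.

Step 5 — scale by n: T² = 5 · 0.1363 = 0.6816.

T² ≈ 0.6816


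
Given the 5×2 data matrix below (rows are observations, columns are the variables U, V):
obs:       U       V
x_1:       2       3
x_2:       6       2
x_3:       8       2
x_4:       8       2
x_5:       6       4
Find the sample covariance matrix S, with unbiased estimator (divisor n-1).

Step 1 — column means:
  mean(U) = (2 + 6 + 8 + 8 + 6) / 5 = 30/5 = 6
  mean(V) = (3 + 2 + 2 + 2 + 4) / 5 = 13/5 = 2.6

Step 2 — sample covariance S[i,j] = (1/(n-1)) · Σ_k (x_{k,i} - mean_i) · (x_{k,j} - mean_j), with n-1 = 4.
  S[U,U] = ((-4)·(-4) + (0)·(0) + (2)·(2) + (2)·(2) + (0)·(0)) / 4 = 24/4 = 6
  S[U,V] = ((-4)·(0.4) + (0)·(-0.6) + (2)·(-0.6) + (2)·(-0.6) + (0)·(1.4)) / 4 = -4/4 = -1
  S[V,V] = ((0.4)·(0.4) + (-0.6)·(-0.6) + (-0.6)·(-0.6) + (-0.6)·(-0.6) + (1.4)·(1.4)) / 4 = 3.2/4 = 0.8

S is symmetric (S[j,i] = S[i,j]). Assembling:

S = [[6, -1],
 [-1, 0.8]]


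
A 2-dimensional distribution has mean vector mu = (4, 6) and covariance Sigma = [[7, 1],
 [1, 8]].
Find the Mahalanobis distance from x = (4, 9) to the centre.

Step 1 — centre the observation: (x - mu) = (0, 3).

Step 2 — invert Sigma. det(Sigma) = 7·8 - (1)² = 55.
  Sigma^{-1} = (1/det) · [[d, -b], [-b, a]] = [[0.1455, -0.0182],
 [-0.0182, 0.1273]].

Step 3 — form the quadratic (x - mu)^T · Sigma^{-1} · (x - mu):
  Sigma^{-1} · (x - mu) = (-0.0545, 0.3818).
  (x - mu)^T · [Sigma^{-1} · (x - mu)] = (0)·(-0.0545) + (3)·(0.3818) = 1.1455.

Step 4 — take square root: d = √(1.1455) ≈ 1.0703.

d(x, mu) = √(1.1455) ≈ 1.0703


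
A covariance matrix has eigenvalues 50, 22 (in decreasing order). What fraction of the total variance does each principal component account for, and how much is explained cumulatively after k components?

Step 1 — total variance = trace(Sigma) = Σ λ_i = 50 + 22 = 72.

Step 2 — fraction explained by component i = λ_i / Σ λ:
  PC1: 50/72 = 0.6944
  PC2: 22/72 = 0.3056

Step 3 — cumulative fraction after k components = (λ_1 + ... + λ_k) / Σ λ:
  k = 1: 50/72 = 0.6944
  k = 2: (50 + 22)/72 = 72/72 = 1

Summary (fraction, with percent):

explained: PC1 0.6944 (69.44%), PC2 0.3056 (30.56%);  cumulative: 0.6944, 1


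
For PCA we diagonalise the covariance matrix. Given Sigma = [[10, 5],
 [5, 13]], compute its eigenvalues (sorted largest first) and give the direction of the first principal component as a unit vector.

Step 1 — characteristic polynomial of 2×2 Sigma:
  det(Sigma - λI) = λ² - trace · λ + det = 0.
  trace = 10 + 13 = 23, det = 10·13 - (5)² = 105.
Step 2 — discriminant:
  Δ = trace² - 4·det = 529 - 420 = 109.
Step 3 — eigenvalues:
  λ = (trace ± √Δ)/2 = (23 ± 10.4403)/2,
  λ_1 = 16.7202,  λ_2 = 6.2798.

Step 4 — unit eigenvector for λ_1: solve (Sigma - λ_1 I)v = 0. First row:
  (10 - 16.7202)·v_x + (5)·v_y = 0, i.e. (-6.7202)·v_x + (5)·v_y = 0,
  so v ∝ (b, λ_1 - a) = (5, 6.7202) = u.
  ||u|| = √((5)² + (6.7202)²) = √(70.1605) ≈ 8.3762,
  v_1 = u/||u|| ≈ (0.5969, 0.8023) (||v_1|| = 1).

λ_1 = 16.7202,  λ_2 = 6.2798;  v_1 ≈ (0.5969, 0.8023)


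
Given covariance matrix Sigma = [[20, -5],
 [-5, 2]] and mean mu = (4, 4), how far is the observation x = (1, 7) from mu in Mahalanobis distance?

Step 1 — centre the observation: (x - mu) = (-3, 3).

Step 2 — invert Sigma. det(Sigma) = 20·2 - (-5)² = 15.
  Sigma^{-1} = (1/det) · [[d, -b], [-b, a]] = [[0.1333, 0.3333],
 [0.3333, 1.3333]].

Step 3 — form the quadratic (x - mu)^T · Sigma^{-1} · (x - mu):
  Sigma^{-1} · (x - mu) = (0.6, 3).
  (x - mu)^T · [Sigma^{-1} · (x - mu)] = (-3)·(0.6) + (3)·(3) = 7.2.

Step 4 — take square root: d = √(7.2) ≈ 2.6833.

d(x, mu) = √(7.2) ≈ 2.6833


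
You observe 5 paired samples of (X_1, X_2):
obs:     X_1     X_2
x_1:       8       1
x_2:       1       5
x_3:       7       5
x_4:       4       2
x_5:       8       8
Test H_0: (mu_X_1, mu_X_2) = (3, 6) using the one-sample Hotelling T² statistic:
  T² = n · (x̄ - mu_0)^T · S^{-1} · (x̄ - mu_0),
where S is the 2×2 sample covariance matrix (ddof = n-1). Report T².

Step 1 — sample mean vector:
  mean(X_1) = (8 + 1 + 7 + 4 + 8) / 5 = 28/5 = 5.6
  mean(X_2) = (1 + 5 + 5 + 2 + 8) / 5 = 21/5 = 4.2
  x̄ = (5.6, 4.2),  deviation x̄ - mu_0 = (5.6, 4.2) - (3, 6) = (2.6, -1.8).

Step 2 — sample covariance matrix, S[i,j] = (1/(n-1)) · Σ_k (x_{k,i} - mean_i) · (x_{k,j} - mean_j), divisor n-1 = 4:
  S[X_1,X_1] = ((2.4)·(2.4) + (-4.6)·(-4.6) + (1.4)·(1.4) + (-1.6)·(-1.6) + (2.4)·(2.4)) / 4 = 37.2/4 = 9.3
  S[X_1,X_2] = ((2.4)·(-3.2) + (-4.6)·(0.8) + (1.4)·(0.8) + (-1.6)·(-2.2) + (2.4)·(3.8)) / 4 = 2.4/4 = 0.6
  S[X_2,X_2] = ((-3.2)·(-3.2) + (0.8)·(0.8) + (0.8)·(0.8) + (-2.2)·(-2.2) + (3.8)·(3.8)) / 4 = 30.8/4 = 7.7
  S = [[9.3, 0.6],
 [0.6, 7.7]].

Step 3 — invert S. det(S) = 9.3·7.7 - (0.6)² = 71.25.
  S^{-1} = (1/det) · [[d, -b], [-b, a]] = [[0.1081, -0.0084],
 [-0.0084, 0.1305]].

Step 4 — quadratic form (x̄ - mu_0)^T · S^{-1} · (x̄ - mu_0):
  S^{-1} · (x̄ - mu_0) = (0.2961, -0.2568),
  (x̄ - mu_0)^T · [...] = (2.6)·(0.2961) + (-1.8)·(-0.2568) = 1.2323.

Step 5 — scale by n: T² = 5 · 1.2323 = 6.1614.

T² ≈ 6.1614


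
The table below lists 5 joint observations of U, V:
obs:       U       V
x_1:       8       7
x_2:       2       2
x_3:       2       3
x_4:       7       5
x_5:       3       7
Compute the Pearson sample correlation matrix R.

Step 1 — column means:
  mean(U) = (8 + 2 + 2 + 7 + 3) / 5 = 22/5 = 4.4
  mean(V) = (7 + 2 + 3 + 5 + 7) / 5 = 24/5 = 4.8

Step 2 — sample variances and covariances s[i,j] = (1/(n-1)) · Σ_k (x_{k,i} - mean_i) · (x_{k,j} - mean_j), with n-1 = 4:
  s[U,U] = ((3.6)·(3.6) + (-2.4)·(-2.4) + (-2.4)·(-2.4) + (2.6)·(2.6) + (-1.4)·(-1.4)) / 4 = 33.2/4 = 8.3
  s[U,V] = ((3.6)·(2.2) + (-2.4)·(-2.8) + (-2.4)·(-1.8) + (2.6)·(0.2) + (-1.4)·(2.2)) / 4 = 16.4/4 = 4.1
  s[V,V] = ((2.2)·(2.2) + (-2.8)·(-2.8) + (-1.8)·(-1.8) + (0.2)·(0.2) + (2.2)·(2.2)) / 4 = 20.8/4 = 5.2
  Sample standard deviations s_i = √(s[i,i]):
  s(U) = √(8.3) = 2.881
  s(V) = √(5.2) = 2.2804

Step 3 — r_{ij} = s_{ij} / (s_i · s_j):
  r[U,U] = 1 (diagonal).
  r[U,V] = 4.1 / (2.881 · 2.2804) = 4.1 / 6.5696 = 0.6241
  r[V,V] = 1 (diagonal).

R is symmetric with unit diagonal. Assembling:

R = [[1, 0.6241],
 [0.6241, 1]]


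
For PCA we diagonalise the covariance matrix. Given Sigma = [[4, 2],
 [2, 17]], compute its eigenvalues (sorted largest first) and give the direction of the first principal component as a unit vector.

Step 1 — characteristic polynomial of 2×2 Sigma:
  det(Sigma - λI) = λ² - trace · λ + det = 0.
  trace = 4 + 17 = 21, det = 4·17 - (2)² = 64.
Step 2 — discriminant:
  Δ = trace² - 4·det = 441 - 256 = 185.
Step 3 — eigenvalues:
  λ = (trace ± √Δ)/2 = (21 ± 13.6015)/2,
  λ_1 = 17.3007,  λ_2 = 3.6993.

Step 4 — unit eigenvector for λ_1: solve (Sigma - λ_1 I)v = 0. First row:
  (4 - 17.3007)·v_x + (2)·v_y = 0, i.e. (-13.3007)·v_x + (2)·v_y = 0,
  so v ∝ (b, λ_1 - a) = (2, 13.3007) = u.
  ||u|| = √((2)² + (13.3007)²) = √(180.9096) ≈ 13.4503,
  v_1 = u/||u|| ≈ (0.1487, 0.9889) (||v_1|| = 1).

λ_1 = 17.3007,  λ_2 = 3.6993;  v_1 ≈ (0.1487, 0.9889)


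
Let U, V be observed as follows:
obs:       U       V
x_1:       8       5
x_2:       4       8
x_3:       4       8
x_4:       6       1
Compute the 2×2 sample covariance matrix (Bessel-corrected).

Step 1 — column means:
  mean(U) = (8 + 4 + 4 + 6) / 4 = 22/4 = 5.5
  mean(V) = (5 + 8 + 8 + 1) / 4 = 22/4 = 5.5

Step 2 — sample covariance S[i,j] = (1/(n-1)) · Σ_k (x_{k,i} - mean_i) · (x_{k,j} - mean_j), with n-1 = 3.
  S[U,U] = ((2.5)·(2.5) + (-1.5)·(-1.5) + (-1.5)·(-1.5) + (0.5)·(0.5)) / 3 = 11/3 = 3.6667
  S[U,V] = ((2.5)·(-0.5) + (-1.5)·(2.5) + (-1.5)·(2.5) + (0.5)·(-4.5)) / 3 = -11/3 = -3.6667
  S[V,V] = ((-0.5)·(-0.5) + (2.5)·(2.5) + (2.5)·(2.5) + (-4.5)·(-4.5)) / 3 = 33/3 = 11

S is symmetric (S[j,i] = S[i,j]). Assembling:

S = [[3.6667, -3.6667],
 [-3.6667, 11]]


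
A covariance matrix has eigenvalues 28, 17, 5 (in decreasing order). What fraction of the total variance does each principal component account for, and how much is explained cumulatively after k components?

Step 1 — total variance = trace(Sigma) = Σ λ_i = 28 + 17 + 5 = 50.

Step 2 — fraction explained by component i = λ_i / Σ λ:
  PC1: 28/50 = 0.56
  PC2: 17/50 = 0.34
  PC3: 5/50 = 0.1

Step 3 — cumulative fraction after k components = (λ_1 + ... + λ_k) / Σ λ:
  k = 1: 28/50 = 0.56
  k = 2: (28 + 17)/50 = 45/50 = 0.9
  k = 3: (28 + 17 + 5)/50 = 50/50 = 1

Summary (fraction, with percent):

explained: PC1 0.56 (56%), PC2 0.34 (34%), PC3 0.1 (10%);  cumulative: 0.56, 0.9, 1


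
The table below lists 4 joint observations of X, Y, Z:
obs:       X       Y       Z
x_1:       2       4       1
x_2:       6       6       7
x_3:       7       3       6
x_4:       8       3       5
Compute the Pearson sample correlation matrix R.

Step 1 — column means:
  mean(X) = (2 + 6 + 7 + 8) / 4 = 23/4 = 5.75
  mean(Y) = (4 + 6 + 3 + 3) / 4 = 16/4 = 4
  mean(Z) = (1 + 7 + 6 + 5) / 4 = 19/4 = 4.75

Step 2 — sample variances and covariances s[i,j] = (1/(n-1)) · Σ_k (x_{k,i} - mean_i) · (x_{k,j} - mean_j), with n-1 = 3:
  s[X,X] = ((-3.75)·(-3.75) + (0.25)·(0.25) + (1.25)·(1.25) + (2.25)·(2.25)) / 3 = 20.75/3 = 6.9167
  s[X,Y] = ((-3.75)·(0) + (0.25)·(2) + (1.25)·(-1) + (2.25)·(-1)) / 3 = -3/3 = -1
  s[X,Z] = ((-3.75)·(-3.75) + (0.25)·(2.25) + (1.25)·(1.25) + (2.25)·(0.25)) / 3 = 16.75/3 = 5.5833
  s[Y,Y] = ((0)·(0) + (2)·(2) + (-1)·(-1) + (-1)·(-1)) / 3 = 6/3 = 2
  s[Y,Z] = ((0)·(-3.75) + (2)·(2.25) + (-1)·(1.25) + (-1)·(0.25)) / 3 = 3/3 = 1
  s[Z,Z] = ((-3.75)·(-3.75) + (2.25)·(2.25) + (1.25)·(1.25) + (0.25)·(0.25)) / 3 = 20.75/3 = 6.9167
  Sample standard deviations s_i = √(s[i,i]):
  s(X) = √(6.9167) = 2.63
  s(Y) = √(2) = 1.4142
  s(Z) = √(6.9167) = 2.63

Step 3 — r_{ij} = s_{ij} / (s_i · s_j):
  r[X,X] = 1 (diagonal).
  r[X,Y] = -1 / (2.63 · 1.4142) = -1 / 3.7193 = -0.2689
  r[X,Z] = 5.5833 / (2.63 · 2.63) = 5.5833 / 6.9167 = 0.8072
  r[Y,Y] = 1 (diagonal).
  r[Y,Z] = 1 / (1.4142 · 2.63) = 1 / 3.7193 = 0.2689
  r[Z,Z] = 1 (diagonal).

R is symmetric with unit diagonal. Assembling:

R = [[1, -0.2689, 0.8072],
 [-0.2689, 1, 0.2689],
 [0.8072, 0.2689, 1]]


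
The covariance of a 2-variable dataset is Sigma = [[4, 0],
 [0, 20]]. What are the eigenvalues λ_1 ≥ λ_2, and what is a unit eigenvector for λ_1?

Step 1 — characteristic polynomial of 2×2 Sigma:
  det(Sigma - λI) = λ² - trace · λ + det = 0.
  trace = 4 + 20 = 24, det = 4·20 - (0)² = 80.
Step 2 — discriminant:
  Δ = trace² - 4·det = 576 - 320 = 256.
Step 3 — eigenvalues:
  λ = (trace ± √Δ)/2 = (24 ± 16)/2,
  λ_1 = 20,  λ_2 = 4.

Step 4 — unit eigenvector for λ_1: Sigma is diagonal, so its eigenvectors are the coordinate axes. λ_1 = 20 is the diagonal entry on the second coordinate axis, hence
  v_1 = (0, 1) (||v_1|| = 1).

λ_1 = 20,  λ_2 = 4;  v_1 ≈ (0, 1)


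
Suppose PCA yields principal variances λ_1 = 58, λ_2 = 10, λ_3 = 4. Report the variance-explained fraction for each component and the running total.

Step 1 — total variance = trace(Sigma) = Σ λ_i = 58 + 10 + 4 = 72.

Step 2 — fraction explained by component i = λ_i / Σ λ:
  PC1: 58/72 = 0.8056
  PC2: 10/72 = 0.1389
  PC3: 4/72 = 0.0556

Step 3 — cumulative fraction after k components = (λ_1 + ... + λ_k) / Σ λ:
  k = 1: 58/72 = 0.8056
  k = 2: (58 + 10)/72 = 68/72 = 0.9444
  k = 3: (58 + 10 + 4)/72 = 72/72 = 1

Summary (fraction, with percent):

explained: PC1 0.8056 (80.56%), PC2 0.1389 (13.89%), PC3 0.0556 (5.56%);  cumulative: 0.8056, 0.9444, 1


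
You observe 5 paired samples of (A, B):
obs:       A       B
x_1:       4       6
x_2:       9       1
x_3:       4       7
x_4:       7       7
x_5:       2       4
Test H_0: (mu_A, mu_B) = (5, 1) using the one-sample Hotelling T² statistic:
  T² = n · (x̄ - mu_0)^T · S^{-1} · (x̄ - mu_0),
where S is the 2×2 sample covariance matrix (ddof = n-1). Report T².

Step 1 — sample mean vector:
  mean(A) = (4 + 9 + 4 + 7 + 2) / 5 = 26/5 = 5.2
  mean(B) = (6 + 1 + 7 + 7 + 4) / 5 = 25/5 = 5
  x̄ = (5.2, 5),  deviation x̄ - mu_0 = (5.2, 5) - (5, 1) = (0.2, 4).

Step 2 — sample covariance matrix, S[i,j] = (1/(n-1)) · Σ_k (x_{k,i} - mean_i) · (x_{k,j} - mean_j), divisor n-1 = 4:
  S[A,A] = ((-1.2)·(-1.2) + (3.8)·(3.8) + (-1.2)·(-1.2) + (1.8)·(1.8) + (-3.2)·(-3.2)) / 4 = 30.8/4 = 7.7
  S[A,B] = ((-1.2)·(1) + (3.8)·(-4) + (-1.2)·(2) + (1.8)·(2) + (-3.2)·(-1)) / 4 = -12/4 = -3
  S[B,B] = ((1)·(1) + (-4)·(-4) + (2)·(2) + (2)·(2) + (-1)·(-1)) / 4 = 26/4 = 6.5
  S = [[7.7, -3],
 [-3, 6.5]].

Step 3 — invert S. det(S) = 7.7·6.5 - (-3)² = 41.05.
  S^{-1} = (1/det) · [[d, -b], [-b, a]] = [[0.1583, 0.0731],
 [0.0731, 0.1876]].

Step 4 — quadratic form (x̄ - mu_0)^T · S^{-1} · (x̄ - mu_0):
  S^{-1} · (x̄ - mu_0) = (0.324, 0.7649),
  (x̄ - mu_0)^T · [...] = (0.2)·(0.324) + (4)·(0.7649) = 3.1245.

Step 5 — scale by n: T² = 5 · 3.1245 = 15.6224.

T² ≈ 15.6224


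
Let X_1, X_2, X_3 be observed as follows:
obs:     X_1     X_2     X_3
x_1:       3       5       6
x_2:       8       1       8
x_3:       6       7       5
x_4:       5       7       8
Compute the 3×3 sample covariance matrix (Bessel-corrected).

Step 1 — column means:
  mean(X_1) = (3 + 8 + 6 + 5) / 4 = 22/4 = 5.5
  mean(X_2) = (5 + 1 + 7 + 7) / 4 = 20/4 = 5
  mean(X_3) = (6 + 8 + 5 + 8) / 4 = 27/4 = 6.75

Step 2 — sample covariance S[i,j] = (1/(n-1)) · Σ_k (x_{k,i} - mean_i) · (x_{k,j} - mean_j), with n-1 = 3.
  S[X_1,X_1] = ((-2.5)·(-2.5) + (2.5)·(2.5) + (0.5)·(0.5) + (-0.5)·(-0.5)) / 3 = 13/3 = 4.3333
  S[X_1,X_2] = ((-2.5)·(0) + (2.5)·(-4) + (0.5)·(2) + (-0.5)·(2)) / 3 = -10/3 = -3.3333
  S[X_1,X_3] = ((-2.5)·(-0.75) + (2.5)·(1.25) + (0.5)·(-1.75) + (-0.5)·(1.25)) / 3 = 3.5/3 = 1.1667
  S[X_2,X_2] = ((0)·(0) + (-4)·(-4) + (2)·(2) + (2)·(2)) / 3 = 24/3 = 8
  S[X_2,X_3] = ((0)·(-0.75) + (-4)·(1.25) + (2)·(-1.75) + (2)·(1.25)) / 3 = -6/3 = -2
  S[X_3,X_3] = ((-0.75)·(-0.75) + (1.25)·(1.25) + (-1.75)·(-1.75) + (1.25)·(1.25)) / 3 = 6.75/3 = 2.25

S is symmetric (S[j,i] = S[i,j]). Assembling:

S = [[4.3333, -3.3333, 1.1667],
 [-3.3333, 8, -2],
 [1.1667, -2, 2.25]]


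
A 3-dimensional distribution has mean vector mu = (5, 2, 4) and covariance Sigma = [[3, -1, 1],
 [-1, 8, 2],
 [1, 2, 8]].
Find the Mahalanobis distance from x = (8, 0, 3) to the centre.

Step 1 — centre the observation: (x - mu) = (3, -2, -1).

Step 2 — invert Sigma (cofactor / det for 3×3, or solve directly):
  Sigma^{-1} = [[0.375, 0.0625, -0.0625],
 [0.0625, 0.1438, -0.0438],
 [-0.0625, -0.0438, 0.1438]].

Step 3 — form the quadratic (x - mu)^T · Sigma^{-1} · (x - mu):
  Sigma^{-1} · (x - mu) = (1.0625, -0.0562, -0.2438).
  (x - mu)^T · [Sigma^{-1} · (x - mu)] = (3)·(1.0625) + (-2)·(-0.0562) + (-1)·(-0.2438) = 3.5437.

Step 4 — take square root: d = √(3.5437) ≈ 1.8825.

d(x, mu) = √(3.5437) ≈ 1.8825


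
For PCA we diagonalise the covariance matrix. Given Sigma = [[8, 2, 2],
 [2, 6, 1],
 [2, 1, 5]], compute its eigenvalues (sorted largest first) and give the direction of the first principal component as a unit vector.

Step 1 — characteristic polynomial p(λ) = det(λI - Sigma) = λ³ - tr·λ² + c_1·λ - det, where tr = trace, c_1 = sum of the principal 2×2 minors, det = det(Sigma):
  tr = 8 + 6 + 5 = 19,
  c_1 = (8·6 - (2)²) + (8·5 - (2)²) + (6·5 - (1)²) = 44 + 36 + 29 = 109,
  det = 8·(6·5 - (1)²) - (2)·((2)·5 - (1)·(2)) + (2)·((2)·(1) - 6·(2)) = 8·(29) - (2)·(8) + (2)·(-10) = 196.
  So p(λ) = λ³ - 19λ² + 109λ - 196.
Step 2 — look for an integer root (rational root theorem: any rational root is an integer divisor of 196). Testing λ = 4:
  p(4) = 64 - 304 + 436 - 196 = 0  ✓
  Dividing out (λ - 4): p(λ) = (λ - 4)(λ² - 15λ + 49).
Step 3 — remaining eigenvalues from the quadratic λ² - 15λ + 49 = 0:
  Δ = 15² - 4·49 = 225 - 196 = 29,  λ = (15 ± √29)/2 = (15 ± 5.3852)/2 ≈ 10.1926 or 4.8074.
  Sorted: λ_1 = 10.1926,  λ_2 = 4.8074,  λ_3 = 4  (check: sum = 19 = tr ✓).

Step 4 — unit eigenvector for λ_1 ≈ 10.1926: v spans the null space of (Sigma - λ_1 I), whose rows are
  r_1 = (-2.1926, 2, 2),  r_2 = (2, -4.1926, 1),  r_3 = (2, 1, -5.1926).
  v is orthogonal to every row, so take v ∝ r_1 × r_2 = ((2)·(1) - (2)·(-4.1926), (2)·(2) - (-2.1926)·(1), (-2.1926)·(-4.1926) - (2)·(2)) ≈ (10.3852, 6.1926, 5.1926).
  Let u = (10.3852, 6.1926, 5.1926).
  ||u|| = √((10.3852)² + (6.1926)² + (5.1926)²) = √(173.1626) ≈ 13.1591,  v_1 = u/||u|| ≈ (0.7892, 0.4706, 0.3946) (||v_1|| = 1).

λ_1 = 10.1926,  λ_2 = 4.8074,  λ_3 = 4;  v_1 ≈ (0.7892, 0.4706, 0.3946)


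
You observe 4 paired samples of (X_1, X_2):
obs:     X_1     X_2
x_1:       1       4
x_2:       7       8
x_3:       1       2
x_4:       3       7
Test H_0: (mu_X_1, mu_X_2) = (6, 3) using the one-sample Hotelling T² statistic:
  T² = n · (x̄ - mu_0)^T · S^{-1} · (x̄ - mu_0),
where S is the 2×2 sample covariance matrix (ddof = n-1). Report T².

Step 1 — sample mean vector:
  mean(X_1) = (1 + 7 + 1 + 3) / 4 = 12/4 = 3
  mean(X_2) = (4 + 8 + 2 + 7) / 4 = 21/4 = 5.25
  x̄ = (3, 5.25),  deviation x̄ - mu_0 = (3, 5.25) - (6, 3) = (-3, 2.25).

Step 2 — sample covariance matrix, S[i,j] = (1/(n-1)) · Σ_k (x_{k,i} - mean_i) · (x_{k,j} - mean_j), divisor n-1 = 3:
  S[X_1,X_1] = ((-2)·(-2) + (4)·(4) + (-2)·(-2) + (0)·(0)) / 3 = 24/3 = 8
  S[X_1,X_2] = ((-2)·(-1.25) + (4)·(2.75) + (-2)·(-3.25) + (0)·(1.75)) / 3 = 20/3 = 6.6667
  S[X_2,X_2] = ((-1.25)·(-1.25) + (2.75)·(2.75) + (-3.25)·(-3.25) + (1.75)·(1.75)) / 3 = 22.75/3 = 7.5833
  S = [[8, 6.6667],
 [6.6667, 7.5833]].

Step 3 — invert S. det(S) = 8·7.5833 - (6.6667)² = 16.2222.
  S^{-1} = (1/det) · [[d, -b], [-b, a]] = [[0.4675, -0.411],
 [-0.411, 0.4932]].

Step 4 — quadratic form (x̄ - mu_0)^T · S^{-1} · (x̄ - mu_0):
  S^{-1} · (x̄ - mu_0) = (-2.3271, 2.3425),
  (x̄ - mu_0)^T · [...] = (-3)·(-2.3271) + (2.25)·(2.3425) = 12.2517.

Step 5 — scale by n: T² = 4 · 12.2517 = 49.0068.

T² ≈ 49.0068


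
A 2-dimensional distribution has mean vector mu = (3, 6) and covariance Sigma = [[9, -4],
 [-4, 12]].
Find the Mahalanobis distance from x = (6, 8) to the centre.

Step 1 — centre the observation: (x - mu) = (3, 2).

Step 2 — invert Sigma. det(Sigma) = 9·12 - (-4)² = 92.
  Sigma^{-1} = (1/det) · [[d, -b], [-b, a]] = [[0.1304, 0.0435],
 [0.0435, 0.0978]].

Step 3 — form the quadratic (x - mu)^T · Sigma^{-1} · (x - mu):
  Sigma^{-1} · (x - mu) = (0.4783, 0.3261).
  (x - mu)^T · [Sigma^{-1} · (x - mu)] = (3)·(0.4783) + (2)·(0.3261) = 2.087.

Step 4 — take square root: d = √(2.087) ≈ 1.4446.

d(x, mu) = √(2.087) ≈ 1.4446


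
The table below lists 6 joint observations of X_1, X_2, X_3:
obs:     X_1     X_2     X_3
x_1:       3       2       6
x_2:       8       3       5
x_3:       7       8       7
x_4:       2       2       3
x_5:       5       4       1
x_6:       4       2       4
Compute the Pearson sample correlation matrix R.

Step 1 — column means:
  mean(X_1) = (3 + 8 + 7 + 2 + 5 + 4) / 6 = 29/6 = 4.8333
  mean(X_2) = (2 + 3 + 8 + 2 + 4 + 2) / 6 = 21/6 = 3.5
  mean(X_3) = (6 + 5 + 7 + 3 + 1 + 4) / 6 = 26/6 = 4.3333

Step 2 — sample variances and covariances s[i,j] = (1/(n-1)) · Σ_k (x_{k,i} - mean_i) · (x_{k,j} - mean_j), with n-1 = 5:
  s[X_1,X_1] = ((-1.8333)·(-1.8333) + (3.1667)·(3.1667) + (2.1667)·(2.1667) + (-2.8333)·(-2.8333) + (0.1667)·(0.1667) + (-0.8333)·(-0.8333)) / 5 = 26.8333/5 = 5.3667
  s[X_1,X_2] = ((-1.8333)·(-1.5) + (3.1667)·(-0.5) + (2.1667)·(4.5) + (-2.8333)·(-1.5) + (0.1667)·(0.5) + (-0.8333)·(-1.5)) / 5 = 16.5/5 = 3.3
  s[X_1,X_3] = ((-1.8333)·(1.6667) + (3.1667)·(0.6667) + (2.1667)·(2.6667) + (-2.8333)·(-1.3333) + (0.1667)·(-3.3333) + (-0.8333)·(-0.3333)) / 5 = 8.3333/5 = 1.6667
  s[X_2,X_2] = ((-1.5)·(-1.5) + (-0.5)·(-0.5) + (4.5)·(4.5) + (-1.5)·(-1.5) + (0.5)·(0.5) + (-1.5)·(-1.5)) / 5 = 27.5/5 = 5.5
  s[X_2,X_3] = ((-1.5)·(1.6667) + (-0.5)·(0.6667) + (4.5)·(2.6667) + (-1.5)·(-1.3333) + (0.5)·(-3.3333) + (-1.5)·(-0.3333)) / 5 = 10/5 = 2
  s[X_3,X_3] = ((1.6667)·(1.6667) + (0.6667)·(0.6667) + (2.6667)·(2.6667) + (-1.3333)·(-1.3333) + (-3.3333)·(-3.3333) + (-0.3333)·(-0.3333)) / 5 = 23.3333/5 = 4.6667
  Sample standard deviations s_i = √(s[i,i]):
  s(X_1) = √(5.3667) = 2.3166
  s(X_2) = √(5.5) = 2.3452
  s(X_3) = √(4.6667) = 2.1602

Step 3 — r_{ij} = s_{ij} / (s_i · s_j):
  r[X_1,X_1] = 1 (diagonal).
  r[X_1,X_2] = 3.3 / (2.3166 · 2.3452) = 3.3 / 5.4329 = 0.6074
  r[X_1,X_3] = 1.6667 / (2.3166 · 2.1602) = 1.6667 / 5.0044 = 0.333
  r[X_2,X_2] = 1 (diagonal).
  r[X_2,X_3] = 2 / (2.3452 · 2.1602) = 2 / 5.0662 = 0.3948
  r[X_3,X_3] = 1 (diagonal).

R is symmetric with unit diagonal. Assembling:

R = [[1, 0.6074, 0.333],
 [0.6074, 1, 0.3948],
 [0.333, 0.3948, 1]]


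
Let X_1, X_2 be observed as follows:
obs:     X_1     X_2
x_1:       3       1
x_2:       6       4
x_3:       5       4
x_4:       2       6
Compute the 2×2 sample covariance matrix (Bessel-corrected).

Step 1 — column means:
  mean(X_1) = (3 + 6 + 5 + 2) / 4 = 16/4 = 4
  mean(X_2) = (1 + 4 + 4 + 6) / 4 = 15/4 = 3.75

Step 2 — sample covariance S[i,j] = (1/(n-1)) · Σ_k (x_{k,i} - mean_i) · (x_{k,j} - mean_j), with n-1 = 3.
  S[X_1,X_1] = ((-1)·(-1) + (2)·(2) + (1)·(1) + (-2)·(-2)) / 3 = 10/3 = 3.3333
  S[X_1,X_2] = ((-1)·(-2.75) + (2)·(0.25) + (1)·(0.25) + (-2)·(2.25)) / 3 = -1/3 = -0.3333
  S[X_2,X_2] = ((-2.75)·(-2.75) + (0.25)·(0.25) + (0.25)·(0.25) + (2.25)·(2.25)) / 3 = 12.75/3 = 4.25

S is symmetric (S[j,i] = S[i,j]). Assembling:

S = [[3.3333, -0.3333],
 [-0.3333, 4.25]]


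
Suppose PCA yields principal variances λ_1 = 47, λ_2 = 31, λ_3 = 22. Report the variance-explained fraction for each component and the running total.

Step 1 — total variance = trace(Sigma) = Σ λ_i = 47 + 31 + 22 = 100.

Step 2 — fraction explained by component i = λ_i / Σ λ:
  PC1: 47/100 = 0.47
  PC2: 31/100 = 0.31
  PC3: 22/100 = 0.22

Step 3 — cumulative fraction after k components = (λ_1 + ... + λ_k) / Σ λ:
  k = 1: 47/100 = 0.47
  k = 2: (47 + 31)/100 = 78/100 = 0.78
  k = 3: (47 + 31 + 22)/100 = 100/100 = 1

Summary (fraction, with percent):

explained: PC1 0.47 (47%), PC2 0.31 (31%), PC3 0.22 (22%);  cumulative: 0.47, 0.78, 1
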